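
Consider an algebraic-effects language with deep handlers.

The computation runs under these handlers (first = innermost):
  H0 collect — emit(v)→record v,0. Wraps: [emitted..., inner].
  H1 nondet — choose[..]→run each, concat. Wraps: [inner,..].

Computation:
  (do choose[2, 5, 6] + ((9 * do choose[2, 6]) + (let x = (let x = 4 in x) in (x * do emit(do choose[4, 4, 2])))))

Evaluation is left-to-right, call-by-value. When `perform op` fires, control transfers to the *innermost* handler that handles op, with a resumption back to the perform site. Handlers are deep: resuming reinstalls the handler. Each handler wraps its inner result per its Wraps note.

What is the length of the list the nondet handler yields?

Answer: 18

Step-by-step:
choose[2, 5, 6] @ H1
  branch[0] choose=2:
    choose[2, 6] @ H1
      branch[0] choose=2:
        choose[4, 4, 2] @ H1
          branch[0] choose=4:
            emit(4) @ H0 ⇒ out+=4
            H0 returns [4, 20]
            H1 returns [[4, 20]]
          branch[1] choose=4:
            emit(4) @ H0 ⇒ out+=4
            H0 returns [4, 20]
            H1 returns [[4, 20]]
          branch[2] choose=2:
            emit(2) @ H0 ⇒ out+=2
            H0 returns [2, 20]
            H1 returns [[2, 20]]
      branch[1] choose=6:
        choose[4, 4, 2] @ H1
          branch[0] choose=4:
            emit(4) @ H0 ⇒ out+=4
            H0 returns [4, 56]
            H1 returns [[4, 56]]
          branch[1] choose=4:
            emit(4) @ H0 ⇒ out+=4
            H0 returns [4, 56]
            H1 returns [[4, 56]]
          branch[2] choose=2:
            emit(2) @ H0 ⇒ out+=2
            H0 returns [2, 56]
            H1 returns [[2, 56]]
  branch[1] choose=5:
    choose[2, 6] @ H1
      branch[0] choose=2:
        choose[4, 4, 2] @ H1
          branch[0] choose=4:
            emit(4) @ H0 ⇒ out+=4
            H0 returns [4, 23]
            H1 returns [[4, 23]]
          branch[1] choose=4:
            emit(4) @ H0 ⇒ out+=4
            H0 returns [4, 23]
            H1 returns [[4, 23]]
          branch[2] choose=2:
            emit(2) @ H0 ⇒ out+=2
            H0 returns [2, 23]
            H1 returns [[2, 23]]
      branch[1] choose=6:
        choose[4, 4, 2] @ H1
          branch[0] choose=4:
            emit(4) @ H0 ⇒ out+=4
            H0 returns [4, 59]
            H1 returns [[4, 59]]
          branch[1] choose=4:
            emit(4) @ H0 ⇒ out+=4
            H0 returns [4, 59]
            H1 returns [[4, 59]]
          branch[2] choose=2:
            emit(2) @ H0 ⇒ out+=2
            H0 returns [2, 59]
            H1 returns [[2, 59]]
  branch[2] choose=6:
    choose[2, 6] @ H1
      branch[0] choose=2:
        choose[4, 4, 2] @ H1
          branch[0] choose=4:
            emit(4) @ H0 ⇒ out+=4
            H0 returns [4, 24]
            H1 returns [[4, 24]]
          branch[1] choose=4:
            emit(4) @ H0 ⇒ out+=4
            H0 returns [4, 24]
            H1 returns [[4, 24]]
          branch[2] choose=2:
            emit(2) @ H0 ⇒ out+=2
            H0 returns [2, 24]
            H1 returns [[2, 24]]
      branch[1] choose=6:
        choose[4, 4, 2] @ H1
          branch[0] choose=4:
            emit(4) @ H0 ⇒ out+=4
            H0 returns [4, 60]
            H1 returns [[4, 60]]
          branch[1] choose=4:
            emit(4) @ H0 ⇒ out+=4
            H0 returns [4, 60]
            H1 returns [[4, 60]]
          branch[2] choose=2:
            emit(2) @ H0 ⇒ out+=2
            H0 returns [2, 60]
            H1 returns [[2, 60]]
= [[4, 20], [4, 20], [2, 20], [4, 56], [4, 56], [2, 56], [4, 23], [4, 23], [2, 23], [4, 59], [4, 59], [2, 59], [4, 24], [4, 24], [2, 24], [4, 60], [4, 60], [2, 60]]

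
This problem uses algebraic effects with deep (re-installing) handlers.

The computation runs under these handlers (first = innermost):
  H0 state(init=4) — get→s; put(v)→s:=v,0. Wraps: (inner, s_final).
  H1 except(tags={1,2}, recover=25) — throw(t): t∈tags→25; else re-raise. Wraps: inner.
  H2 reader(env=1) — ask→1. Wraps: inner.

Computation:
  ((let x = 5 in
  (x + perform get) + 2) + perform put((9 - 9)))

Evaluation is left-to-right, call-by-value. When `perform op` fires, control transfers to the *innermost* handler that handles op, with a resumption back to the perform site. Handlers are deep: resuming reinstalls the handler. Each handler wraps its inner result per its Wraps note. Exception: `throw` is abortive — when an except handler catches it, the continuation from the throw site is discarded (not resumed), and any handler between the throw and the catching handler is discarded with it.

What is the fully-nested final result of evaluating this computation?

Answer: (11, 0)

Step-by-step:
get @ H0 ⇒ 4
put(0) @ H0 ⇒ s:=0
H0 returns (11, 0)
H1 returns (11, 0)
H2 returns (11, 0)
= (11, 0)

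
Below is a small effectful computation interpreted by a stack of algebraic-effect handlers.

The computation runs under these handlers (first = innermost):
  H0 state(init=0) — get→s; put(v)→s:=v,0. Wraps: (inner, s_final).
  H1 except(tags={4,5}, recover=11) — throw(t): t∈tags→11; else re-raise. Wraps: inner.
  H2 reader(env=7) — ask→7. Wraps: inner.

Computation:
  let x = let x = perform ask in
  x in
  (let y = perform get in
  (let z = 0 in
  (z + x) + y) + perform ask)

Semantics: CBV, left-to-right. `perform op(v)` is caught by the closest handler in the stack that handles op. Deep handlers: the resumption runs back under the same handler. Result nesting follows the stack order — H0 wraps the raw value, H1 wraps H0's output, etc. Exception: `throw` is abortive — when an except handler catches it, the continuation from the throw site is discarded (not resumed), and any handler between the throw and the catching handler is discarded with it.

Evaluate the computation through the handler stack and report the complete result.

Working:
ask @ H2 ⇒ 7
get @ H0 ⇒ 0
ask @ H2 ⇒ 7
H0 returns (14, 0)
H1 returns (14, 0)
H2 returns (14, 0)
= (14, 0)

Answer: (14, 0)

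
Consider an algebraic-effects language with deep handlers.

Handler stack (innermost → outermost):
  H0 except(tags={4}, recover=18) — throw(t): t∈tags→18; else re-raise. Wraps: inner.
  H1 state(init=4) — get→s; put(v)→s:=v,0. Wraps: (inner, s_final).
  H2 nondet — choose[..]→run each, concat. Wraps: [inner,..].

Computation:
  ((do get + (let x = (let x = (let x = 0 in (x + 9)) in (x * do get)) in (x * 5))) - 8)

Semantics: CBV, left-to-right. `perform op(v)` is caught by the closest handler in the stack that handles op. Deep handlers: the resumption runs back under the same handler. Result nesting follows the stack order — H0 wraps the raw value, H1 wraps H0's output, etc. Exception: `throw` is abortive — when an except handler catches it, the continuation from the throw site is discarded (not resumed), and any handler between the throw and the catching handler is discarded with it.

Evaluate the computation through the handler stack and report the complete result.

Step-by-step:
get @ H1 ⇒ 4
get @ H1 ⇒ 4
H0 returns 176
H1 returns (176, 4)
H2 returns [(176, 4)]
= [(176, 4)]

Answer: [(176, 4)]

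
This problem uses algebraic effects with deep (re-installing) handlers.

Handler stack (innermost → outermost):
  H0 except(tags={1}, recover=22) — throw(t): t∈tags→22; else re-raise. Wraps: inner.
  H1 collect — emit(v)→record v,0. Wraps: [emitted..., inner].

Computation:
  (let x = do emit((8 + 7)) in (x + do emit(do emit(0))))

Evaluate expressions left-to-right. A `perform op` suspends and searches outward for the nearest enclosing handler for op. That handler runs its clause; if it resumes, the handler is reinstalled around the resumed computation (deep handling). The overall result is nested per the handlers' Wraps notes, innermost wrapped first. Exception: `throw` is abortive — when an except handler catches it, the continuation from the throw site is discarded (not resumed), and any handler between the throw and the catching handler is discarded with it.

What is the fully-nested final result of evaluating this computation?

Step-by-step:
emit(15) @ H1 ⇒ out+=15
emit(0) @ H1 ⇒ out+=0
emit(0) @ H1 ⇒ out+=0
H0 returns 0
H1 returns [15, 0, 0, 0]
= [15, 0, 0, 0]

Answer: [15, 0, 0, 0]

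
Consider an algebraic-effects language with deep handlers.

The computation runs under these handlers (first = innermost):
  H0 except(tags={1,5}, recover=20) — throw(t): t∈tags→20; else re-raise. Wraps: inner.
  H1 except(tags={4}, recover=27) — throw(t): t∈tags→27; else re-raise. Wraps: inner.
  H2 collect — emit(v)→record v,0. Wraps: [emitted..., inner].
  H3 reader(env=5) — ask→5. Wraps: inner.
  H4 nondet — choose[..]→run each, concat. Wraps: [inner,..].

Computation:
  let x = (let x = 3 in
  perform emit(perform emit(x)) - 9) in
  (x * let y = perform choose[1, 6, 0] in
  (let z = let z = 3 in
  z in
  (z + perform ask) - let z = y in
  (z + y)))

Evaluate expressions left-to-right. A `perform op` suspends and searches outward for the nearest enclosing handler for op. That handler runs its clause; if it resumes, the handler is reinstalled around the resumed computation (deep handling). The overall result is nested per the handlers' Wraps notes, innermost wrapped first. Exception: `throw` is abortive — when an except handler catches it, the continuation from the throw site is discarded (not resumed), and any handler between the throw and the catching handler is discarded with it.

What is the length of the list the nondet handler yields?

Evaluation trace:
emit(3) @ H2 ⇒ out+=3
emit(0) @ H2 ⇒ out+=0
choose[1, 6, 0] @ H4
  branch[0] choose=1:
    ask @ H3 ⇒ 5
    H0 returns -54
    H1 returns -54
    H2 returns [3, 0, -54]
    H3 returns [3, 0, -54]
    H4 returns [[3, 0, -54]]
  branch[1] choose=6:
    ask @ H3 ⇒ 5
    H0 returns 36
    H1 returns 36
    H2 returns [3, 0, 36]
    H3 returns [3, 0, 36]
    H4 returns [[3, 0, 36]]
  branch[2] choose=0:
    ask @ H3 ⇒ 5
    H0 returns -72
    H1 returns -72
    H2 returns [3, 0, -72]
    H3 returns [3, 0, -72]
    H4 returns [[3, 0, -72]]
= [[3, 0, -54], [3, 0, 36], [3, 0, -72]]

Answer: 3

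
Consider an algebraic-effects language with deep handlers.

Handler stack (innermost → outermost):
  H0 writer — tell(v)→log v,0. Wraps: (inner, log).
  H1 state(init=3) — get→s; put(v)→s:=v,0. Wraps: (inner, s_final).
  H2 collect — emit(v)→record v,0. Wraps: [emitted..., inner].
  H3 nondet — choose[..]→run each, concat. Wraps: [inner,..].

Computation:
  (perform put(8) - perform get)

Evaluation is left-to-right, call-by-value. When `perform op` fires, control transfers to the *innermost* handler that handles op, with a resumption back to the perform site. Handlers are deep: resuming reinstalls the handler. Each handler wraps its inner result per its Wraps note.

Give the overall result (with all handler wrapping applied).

Evaluation trace:
put(8) @ H1 ⇒ s:=8
get @ H1 ⇒ 8
H0 returns (-8, ())
H1 returns ((-8, ()), 8)
H2 returns [((-8, ()), 8)]
H3 returns [[((-8, ()), 8)]]
= [[((-8, ()), 8)]]

Answer: [[((-8, ()), 8)]]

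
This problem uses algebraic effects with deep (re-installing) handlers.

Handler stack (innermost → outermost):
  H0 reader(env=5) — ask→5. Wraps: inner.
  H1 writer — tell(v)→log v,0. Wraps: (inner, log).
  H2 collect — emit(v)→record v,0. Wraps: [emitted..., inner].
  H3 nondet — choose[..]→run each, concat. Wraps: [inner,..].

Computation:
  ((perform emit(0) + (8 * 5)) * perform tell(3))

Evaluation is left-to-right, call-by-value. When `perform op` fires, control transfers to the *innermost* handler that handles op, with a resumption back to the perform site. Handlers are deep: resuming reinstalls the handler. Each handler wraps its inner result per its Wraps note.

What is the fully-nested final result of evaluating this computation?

Step-by-step:
emit(0) @ H2 ⇒ out+=0
tell(3) @ H1 ⇒ log+=3
H0 returns 0
H1 returns (0, (3))
H2 returns [0, (0, (3))]
H3 returns [[0, (0, (3))]]
= [[0, (0, (3))]]

Answer: [[0, (0, (3))]]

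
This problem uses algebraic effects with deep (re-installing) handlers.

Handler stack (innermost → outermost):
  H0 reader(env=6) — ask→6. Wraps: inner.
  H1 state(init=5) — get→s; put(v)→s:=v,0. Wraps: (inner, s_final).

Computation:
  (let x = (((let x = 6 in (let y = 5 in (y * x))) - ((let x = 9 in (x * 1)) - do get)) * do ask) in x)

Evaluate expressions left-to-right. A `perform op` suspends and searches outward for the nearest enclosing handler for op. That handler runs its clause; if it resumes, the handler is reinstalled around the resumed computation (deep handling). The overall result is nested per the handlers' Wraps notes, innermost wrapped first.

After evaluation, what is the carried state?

Answer: 5

Working:
get @ H1 ⇒ 5
ask @ H0 ⇒ 6
H0 returns 156
H1 returns (156, 5)
= (156, 5)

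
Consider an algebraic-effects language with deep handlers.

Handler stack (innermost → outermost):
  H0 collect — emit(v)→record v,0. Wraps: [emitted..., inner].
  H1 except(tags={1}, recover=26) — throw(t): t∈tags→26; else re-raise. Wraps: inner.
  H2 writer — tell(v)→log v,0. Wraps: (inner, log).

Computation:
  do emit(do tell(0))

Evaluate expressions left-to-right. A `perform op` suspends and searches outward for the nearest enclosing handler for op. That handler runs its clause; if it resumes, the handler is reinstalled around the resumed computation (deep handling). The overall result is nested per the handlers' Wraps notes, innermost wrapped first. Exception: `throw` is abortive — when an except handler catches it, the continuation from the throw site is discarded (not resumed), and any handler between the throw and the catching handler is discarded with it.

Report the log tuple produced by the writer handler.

Answer: (0)

Working:
tell(0) @ H2 ⇒ log+=0
emit(0) @ H0 ⇒ out+=0
H0 returns [0, 0]
H1 returns [0, 0]
H2 returns ([0, 0], (0))
= ([0, 0], (0))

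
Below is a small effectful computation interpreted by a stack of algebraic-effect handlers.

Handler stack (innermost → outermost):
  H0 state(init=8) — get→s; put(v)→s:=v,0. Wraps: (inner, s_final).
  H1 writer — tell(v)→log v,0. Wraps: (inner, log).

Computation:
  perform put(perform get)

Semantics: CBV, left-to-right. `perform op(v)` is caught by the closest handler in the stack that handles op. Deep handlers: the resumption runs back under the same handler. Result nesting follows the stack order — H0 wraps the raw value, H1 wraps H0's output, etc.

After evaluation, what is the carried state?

Evaluation trace:
get @ H0 ⇒ 8
put(8) @ H0 ⇒ s:=8
H0 returns (0, 8)
H1 returns ((0, 8), ())
= ((0, 8), ())

Answer: 8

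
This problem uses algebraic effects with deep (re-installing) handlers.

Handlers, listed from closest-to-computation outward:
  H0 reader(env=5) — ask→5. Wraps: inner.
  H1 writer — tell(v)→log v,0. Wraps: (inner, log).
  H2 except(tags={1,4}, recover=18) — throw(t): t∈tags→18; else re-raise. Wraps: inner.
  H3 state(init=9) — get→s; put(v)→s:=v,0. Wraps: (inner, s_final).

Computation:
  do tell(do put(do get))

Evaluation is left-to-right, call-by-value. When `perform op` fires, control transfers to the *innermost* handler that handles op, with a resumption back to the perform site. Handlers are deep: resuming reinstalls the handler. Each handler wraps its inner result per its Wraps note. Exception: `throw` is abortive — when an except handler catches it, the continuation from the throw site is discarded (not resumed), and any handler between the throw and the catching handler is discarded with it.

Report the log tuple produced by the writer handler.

Evaluation trace:
get @ H3 ⇒ 9
put(9) @ H3 ⇒ s:=9
tell(0) @ H1 ⇒ log+=0
H0 returns 0
H1 returns (0, (0))
H2 returns (0, (0))
H3 returns ((0, (0)), 9)
= ((0, (0)), 9)

Answer: (0)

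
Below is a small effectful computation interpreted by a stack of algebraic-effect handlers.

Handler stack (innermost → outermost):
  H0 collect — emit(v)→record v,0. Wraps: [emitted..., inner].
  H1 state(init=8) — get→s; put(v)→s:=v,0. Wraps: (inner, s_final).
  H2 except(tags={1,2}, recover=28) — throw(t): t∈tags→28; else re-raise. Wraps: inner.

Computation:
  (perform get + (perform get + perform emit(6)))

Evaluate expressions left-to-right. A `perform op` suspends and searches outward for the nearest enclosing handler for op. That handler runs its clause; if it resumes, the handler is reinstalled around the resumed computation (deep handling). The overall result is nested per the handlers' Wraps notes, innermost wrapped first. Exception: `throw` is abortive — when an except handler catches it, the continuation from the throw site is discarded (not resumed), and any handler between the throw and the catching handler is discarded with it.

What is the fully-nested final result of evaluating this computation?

Answer: ([6, 16], 8)

Evaluation trace:
get @ H1 ⇒ 8
get @ H1 ⇒ 8
emit(6) @ H0 ⇒ out+=6
H0 returns [6, 16]
H1 returns ([6, 16], 8)
H2 returns ([6, 16], 8)
= ([6, 16], 8)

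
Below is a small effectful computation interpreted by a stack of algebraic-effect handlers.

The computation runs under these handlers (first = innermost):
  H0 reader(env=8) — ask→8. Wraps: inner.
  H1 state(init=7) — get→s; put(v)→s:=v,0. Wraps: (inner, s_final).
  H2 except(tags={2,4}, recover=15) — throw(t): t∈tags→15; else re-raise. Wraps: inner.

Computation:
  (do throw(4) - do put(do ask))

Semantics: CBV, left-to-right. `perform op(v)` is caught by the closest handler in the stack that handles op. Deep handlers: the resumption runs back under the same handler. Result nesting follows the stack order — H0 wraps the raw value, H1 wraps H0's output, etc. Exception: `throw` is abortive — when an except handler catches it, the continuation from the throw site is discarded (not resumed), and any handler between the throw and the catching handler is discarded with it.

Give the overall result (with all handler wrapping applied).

Step-by-step:
throw(4) @ H2 caught ⇒ 15
= 15

Answer: 15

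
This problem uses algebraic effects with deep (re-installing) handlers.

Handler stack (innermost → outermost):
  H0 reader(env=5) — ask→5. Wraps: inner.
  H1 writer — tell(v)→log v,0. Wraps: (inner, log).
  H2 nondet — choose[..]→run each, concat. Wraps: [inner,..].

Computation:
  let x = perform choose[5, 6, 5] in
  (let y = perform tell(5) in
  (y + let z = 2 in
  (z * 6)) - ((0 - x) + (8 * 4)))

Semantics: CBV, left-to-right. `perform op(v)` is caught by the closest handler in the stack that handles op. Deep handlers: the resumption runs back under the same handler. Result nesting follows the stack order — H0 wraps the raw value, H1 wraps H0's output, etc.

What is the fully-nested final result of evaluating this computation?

Answer: [(-15, (5)), (-14, (5)), (-15, (5))]

Step-by-step:
choose[5, 6, 5] @ H2
  branch[0] choose=5:
    tell(5) @ H1 ⇒ log+=5
    H0 returns -15
    H1 returns (-15, (5))
    H2 returns [(-15, (5))]
  branch[1] choose=6:
    tell(5) @ H1 ⇒ log+=5
    H0 returns -14
    H1 returns (-14, (5))
    H2 returns [(-14, (5))]
  branch[2] choose=5:
    tell(5) @ H1 ⇒ log+=5
    H0 returns -15
    H1 returns (-15, (5))
    H2 returns [(-15, (5))]
= [(-15, (5)), (-14, (5)), (-15, (5))]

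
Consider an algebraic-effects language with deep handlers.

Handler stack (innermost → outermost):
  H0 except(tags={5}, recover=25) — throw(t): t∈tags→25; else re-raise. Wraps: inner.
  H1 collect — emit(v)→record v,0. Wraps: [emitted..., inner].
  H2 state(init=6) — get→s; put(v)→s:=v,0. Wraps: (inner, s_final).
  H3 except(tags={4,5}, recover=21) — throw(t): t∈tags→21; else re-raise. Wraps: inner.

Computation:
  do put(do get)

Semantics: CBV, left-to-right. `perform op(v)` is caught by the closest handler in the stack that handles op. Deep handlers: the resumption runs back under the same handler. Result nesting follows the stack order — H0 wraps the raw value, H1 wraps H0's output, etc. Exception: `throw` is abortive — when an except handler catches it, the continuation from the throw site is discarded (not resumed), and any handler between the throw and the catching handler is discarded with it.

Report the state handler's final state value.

Evaluation trace:
get @ H2 ⇒ 6
put(6) @ H2 ⇒ s:=6
H0 returns 0
H1 returns [0]
H2 returns ([0], 6)
H3 returns ([0], 6)
= ([0], 6)

Answer: 6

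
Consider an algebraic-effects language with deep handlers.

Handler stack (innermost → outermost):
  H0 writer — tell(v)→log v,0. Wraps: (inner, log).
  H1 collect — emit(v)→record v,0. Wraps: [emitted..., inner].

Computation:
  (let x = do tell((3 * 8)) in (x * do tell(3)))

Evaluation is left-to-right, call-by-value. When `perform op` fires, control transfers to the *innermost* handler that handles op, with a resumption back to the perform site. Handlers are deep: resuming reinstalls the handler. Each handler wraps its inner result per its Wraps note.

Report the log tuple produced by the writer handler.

Step-by-step:
tell(24) @ H0 ⇒ log+=24
tell(3) @ H0 ⇒ log+=3
H0 returns (0, (24, 3))
H1 returns [(0, (24, 3))]
= [(0, (24, 3))]

Answer: (24, 3)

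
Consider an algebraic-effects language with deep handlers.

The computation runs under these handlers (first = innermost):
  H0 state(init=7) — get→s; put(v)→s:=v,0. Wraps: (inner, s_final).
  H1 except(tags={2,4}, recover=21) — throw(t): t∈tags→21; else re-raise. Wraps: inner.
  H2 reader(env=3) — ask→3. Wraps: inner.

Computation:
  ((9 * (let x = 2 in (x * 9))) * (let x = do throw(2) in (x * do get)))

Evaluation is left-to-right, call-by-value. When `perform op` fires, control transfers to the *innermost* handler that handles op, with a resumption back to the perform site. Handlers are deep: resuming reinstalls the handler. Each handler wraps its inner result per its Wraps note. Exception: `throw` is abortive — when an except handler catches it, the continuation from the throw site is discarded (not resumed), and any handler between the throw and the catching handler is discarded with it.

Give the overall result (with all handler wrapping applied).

Answer: 21

Working:
throw(2) @ H1 caught ⇒ 21
H2 returns 21
= 21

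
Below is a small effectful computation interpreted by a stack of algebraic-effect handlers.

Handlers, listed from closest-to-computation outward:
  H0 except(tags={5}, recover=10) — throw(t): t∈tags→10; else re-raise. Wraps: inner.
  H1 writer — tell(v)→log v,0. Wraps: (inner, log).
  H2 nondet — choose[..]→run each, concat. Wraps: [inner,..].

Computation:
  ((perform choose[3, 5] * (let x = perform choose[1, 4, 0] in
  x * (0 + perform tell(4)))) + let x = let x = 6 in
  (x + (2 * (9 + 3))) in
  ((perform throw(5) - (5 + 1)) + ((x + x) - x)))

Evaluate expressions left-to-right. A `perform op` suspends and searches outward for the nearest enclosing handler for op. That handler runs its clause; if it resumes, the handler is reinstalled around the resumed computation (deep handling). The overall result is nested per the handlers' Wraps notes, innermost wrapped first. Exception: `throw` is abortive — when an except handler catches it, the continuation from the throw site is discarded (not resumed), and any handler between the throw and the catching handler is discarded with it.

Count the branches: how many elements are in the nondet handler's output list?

Answer: 6

Evaluation trace:
choose[3, 5] @ H2
  branch[0] choose=3:
    choose[1, 4, 0] @ H2
      branch[0] choose=1:
        tell(4) @ H1 ⇒ log+=4
        throw(5) @ H0 caught ⇒ 10
        H1 returns (10, (4))
        H2 returns [(10, (4))]
      branch[1] choose=4:
        tell(4) @ H1 ⇒ log+=4
        throw(5) @ H0 caught ⇒ 10
        H1 returns (10, (4))
        H2 returns [(10, (4))]
      branch[2] choose=0:
        tell(4) @ H1 ⇒ log+=4
        throw(5) @ H0 caught ⇒ 10
        H1 returns (10, (4))
        H2 returns [(10, (4))]
  branch[1] choose=5:
    choose[1, 4, 0] @ H2
      branch[0] choose=1:
        tell(4) @ H1 ⇒ log+=4
        throw(5) @ H0 caught ⇒ 10
        H1 returns (10, (4))
        H2 returns [(10, (4))]
      branch[1] choose=4:
        tell(4) @ H1 ⇒ log+=4
        throw(5) @ H0 caught ⇒ 10
        H1 returns (10, (4))
        H2 returns [(10, (4))]
      branch[2] choose=0:
        tell(4) @ H1 ⇒ log+=4
        throw(5) @ H0 caught ⇒ 10
        H1 returns (10, (4))
        H2 returns [(10, (4))]
= [(10, (4)), (10, (4)), (10, (4)), (10, (4)), (10, (4)), (10, (4))]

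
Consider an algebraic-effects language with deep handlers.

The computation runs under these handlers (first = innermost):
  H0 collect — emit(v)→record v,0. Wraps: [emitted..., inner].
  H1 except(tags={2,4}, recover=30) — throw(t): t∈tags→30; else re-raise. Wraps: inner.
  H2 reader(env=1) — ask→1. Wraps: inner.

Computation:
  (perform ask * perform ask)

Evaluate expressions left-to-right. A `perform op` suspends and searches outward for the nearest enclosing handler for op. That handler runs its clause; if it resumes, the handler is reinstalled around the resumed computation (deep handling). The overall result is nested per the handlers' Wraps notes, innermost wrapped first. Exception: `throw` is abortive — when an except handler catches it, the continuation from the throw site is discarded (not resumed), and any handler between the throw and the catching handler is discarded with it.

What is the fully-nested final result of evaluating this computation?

Answer: [1]

Working:
ask @ H2 ⇒ 1
ask @ H2 ⇒ 1
H0 returns [1]
H1 returns [1]
H2 returns [1]
= [1]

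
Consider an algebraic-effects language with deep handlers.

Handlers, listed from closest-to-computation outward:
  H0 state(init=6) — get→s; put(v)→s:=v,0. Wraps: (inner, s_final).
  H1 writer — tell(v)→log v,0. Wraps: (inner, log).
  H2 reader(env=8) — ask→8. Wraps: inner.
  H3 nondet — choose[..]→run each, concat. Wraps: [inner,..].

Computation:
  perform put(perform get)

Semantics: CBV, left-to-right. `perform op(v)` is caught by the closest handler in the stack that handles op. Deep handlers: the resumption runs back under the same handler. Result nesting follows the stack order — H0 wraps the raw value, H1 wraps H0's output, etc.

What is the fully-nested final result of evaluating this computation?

Evaluation trace:
get @ H0 ⇒ 6
put(6) @ H0 ⇒ s:=6
H0 returns (0, 6)
H1 returns ((0, 6), ())
H2 returns ((0, 6), ())
H3 returns [((0, 6), ())]
= [((0, 6), ())]

Answer: [((0, 6), ())]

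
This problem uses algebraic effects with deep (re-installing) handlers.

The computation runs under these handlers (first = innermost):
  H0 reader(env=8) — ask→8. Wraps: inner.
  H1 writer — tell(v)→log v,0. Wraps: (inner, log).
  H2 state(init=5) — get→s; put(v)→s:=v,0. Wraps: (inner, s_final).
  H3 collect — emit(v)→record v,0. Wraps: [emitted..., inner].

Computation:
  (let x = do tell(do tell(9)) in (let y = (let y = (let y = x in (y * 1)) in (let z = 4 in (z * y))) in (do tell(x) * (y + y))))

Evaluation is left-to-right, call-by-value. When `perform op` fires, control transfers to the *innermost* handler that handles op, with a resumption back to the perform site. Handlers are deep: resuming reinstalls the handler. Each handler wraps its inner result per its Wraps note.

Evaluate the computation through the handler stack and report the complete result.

Answer: [((0, (9, 0, 0)), 5)]

Step-by-step:
tell(9) @ H1 ⇒ log+=9
tell(0) @ H1 ⇒ log+=0
tell(0) @ H1 ⇒ log+=0
H0 returns 0
H1 returns (0, (9, 0, 0))
H2 returns ((0, (9, 0, 0)), 5)
H3 returns [((0, (9, 0, 0)), 5)]
= [((0, (9, 0, 0)), 5)]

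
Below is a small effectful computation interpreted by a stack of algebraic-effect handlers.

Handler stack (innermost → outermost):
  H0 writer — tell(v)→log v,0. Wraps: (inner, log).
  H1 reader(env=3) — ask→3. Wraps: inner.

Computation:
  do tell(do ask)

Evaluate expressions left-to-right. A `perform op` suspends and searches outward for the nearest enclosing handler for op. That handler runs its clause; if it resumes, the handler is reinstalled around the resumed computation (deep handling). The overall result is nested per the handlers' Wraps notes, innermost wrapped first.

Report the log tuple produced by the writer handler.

Answer: (3)

Working:
ask @ H1 ⇒ 3
tell(3) @ H0 ⇒ log+=3
H0 returns (0, (3))
H1 returns (0, (3))
= (0, (3))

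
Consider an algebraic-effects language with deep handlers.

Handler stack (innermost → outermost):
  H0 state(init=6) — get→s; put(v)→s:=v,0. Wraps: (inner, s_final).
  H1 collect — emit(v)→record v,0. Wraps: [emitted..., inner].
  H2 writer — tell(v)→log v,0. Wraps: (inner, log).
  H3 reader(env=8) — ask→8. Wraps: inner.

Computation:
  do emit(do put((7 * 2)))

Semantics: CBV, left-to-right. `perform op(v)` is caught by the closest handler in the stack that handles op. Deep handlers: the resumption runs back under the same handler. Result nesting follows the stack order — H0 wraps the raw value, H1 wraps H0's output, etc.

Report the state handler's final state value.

Answer: 14

Step-by-step:
put(14) @ H0 ⇒ s:=14
emit(0) @ H1 ⇒ out+=0
H0 returns (0, 14)
H1 returns [0, (0, 14)]
H2 returns ([0, (0, 14)], ())
H3 returns ([0, (0, 14)], ())
= ([0, (0, 14)], ())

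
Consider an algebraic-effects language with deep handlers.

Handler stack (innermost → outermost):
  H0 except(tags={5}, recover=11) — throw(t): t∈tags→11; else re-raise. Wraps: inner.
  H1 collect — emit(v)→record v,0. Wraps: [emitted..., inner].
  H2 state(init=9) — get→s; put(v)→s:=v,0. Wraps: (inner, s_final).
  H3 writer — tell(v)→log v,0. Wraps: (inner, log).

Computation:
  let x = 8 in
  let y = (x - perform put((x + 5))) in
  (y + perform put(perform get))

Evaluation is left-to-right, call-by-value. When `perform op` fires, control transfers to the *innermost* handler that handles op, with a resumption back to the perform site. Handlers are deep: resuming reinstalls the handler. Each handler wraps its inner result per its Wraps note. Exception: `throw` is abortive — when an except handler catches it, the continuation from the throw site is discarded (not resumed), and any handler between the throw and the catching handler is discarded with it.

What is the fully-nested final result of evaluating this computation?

Answer: (([8], 13), ())

Working:
put(13) @ H2 ⇒ s:=13
get @ H2 ⇒ 13
put(13) @ H2 ⇒ s:=13
H0 returns 8
H1 returns [8]
H2 returns ([8], 13)
H3 returns (([8], 13), ())
= (([8], 13), ())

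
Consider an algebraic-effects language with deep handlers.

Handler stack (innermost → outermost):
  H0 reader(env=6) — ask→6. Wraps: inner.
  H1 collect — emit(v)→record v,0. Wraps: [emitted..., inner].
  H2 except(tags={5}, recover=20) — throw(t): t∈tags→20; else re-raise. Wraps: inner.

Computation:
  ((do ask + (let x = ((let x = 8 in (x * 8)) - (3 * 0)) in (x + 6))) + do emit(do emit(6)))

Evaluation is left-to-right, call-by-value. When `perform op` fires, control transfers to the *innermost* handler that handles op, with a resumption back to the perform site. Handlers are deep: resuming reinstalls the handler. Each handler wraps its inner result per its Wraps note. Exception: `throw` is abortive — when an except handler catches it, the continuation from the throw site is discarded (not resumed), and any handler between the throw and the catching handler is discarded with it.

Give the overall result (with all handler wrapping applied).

Working:
ask @ H0 ⇒ 6
emit(6) @ H1 ⇒ out+=6
emit(0) @ H1 ⇒ out+=0
H0 returns 76
H1 returns [6, 0, 76]
H2 returns [6, 0, 76]
= [6, 0, 76]

Answer: [6, 0, 76]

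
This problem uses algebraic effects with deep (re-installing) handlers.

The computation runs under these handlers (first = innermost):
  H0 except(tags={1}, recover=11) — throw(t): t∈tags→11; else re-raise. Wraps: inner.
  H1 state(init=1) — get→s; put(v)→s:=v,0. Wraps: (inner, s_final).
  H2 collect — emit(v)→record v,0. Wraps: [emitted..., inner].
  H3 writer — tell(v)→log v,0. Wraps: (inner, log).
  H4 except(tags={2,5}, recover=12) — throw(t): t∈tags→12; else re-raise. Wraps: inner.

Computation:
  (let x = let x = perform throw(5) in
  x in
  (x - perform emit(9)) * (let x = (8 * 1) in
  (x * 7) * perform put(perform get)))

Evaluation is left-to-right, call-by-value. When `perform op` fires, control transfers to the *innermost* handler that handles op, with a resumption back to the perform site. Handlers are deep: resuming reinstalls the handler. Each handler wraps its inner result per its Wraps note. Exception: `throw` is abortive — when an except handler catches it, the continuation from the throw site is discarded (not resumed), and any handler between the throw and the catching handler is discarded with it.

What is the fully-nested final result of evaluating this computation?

Answer: 12

Step-by-step:
throw(5) @ H0 re-raised
throw(5) @ H4 caught ⇒ 12
= 12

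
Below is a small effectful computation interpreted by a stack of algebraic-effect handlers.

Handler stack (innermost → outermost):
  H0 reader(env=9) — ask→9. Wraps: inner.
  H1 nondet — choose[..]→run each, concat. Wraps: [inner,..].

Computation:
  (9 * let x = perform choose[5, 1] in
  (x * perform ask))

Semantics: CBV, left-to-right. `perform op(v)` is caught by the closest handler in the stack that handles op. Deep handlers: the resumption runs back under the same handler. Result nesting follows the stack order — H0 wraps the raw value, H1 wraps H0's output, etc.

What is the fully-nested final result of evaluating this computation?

Step-by-step:
choose[5, 1] @ H1
  branch[0] choose=5:
    ask @ H0 ⇒ 9
    H0 returns 405
    H1 returns [405]
  branch[1] choose=1:
    ask @ H0 ⇒ 9
    H0 returns 81
    H1 returns [81]
= [405, 81]

Answer: [405, 81]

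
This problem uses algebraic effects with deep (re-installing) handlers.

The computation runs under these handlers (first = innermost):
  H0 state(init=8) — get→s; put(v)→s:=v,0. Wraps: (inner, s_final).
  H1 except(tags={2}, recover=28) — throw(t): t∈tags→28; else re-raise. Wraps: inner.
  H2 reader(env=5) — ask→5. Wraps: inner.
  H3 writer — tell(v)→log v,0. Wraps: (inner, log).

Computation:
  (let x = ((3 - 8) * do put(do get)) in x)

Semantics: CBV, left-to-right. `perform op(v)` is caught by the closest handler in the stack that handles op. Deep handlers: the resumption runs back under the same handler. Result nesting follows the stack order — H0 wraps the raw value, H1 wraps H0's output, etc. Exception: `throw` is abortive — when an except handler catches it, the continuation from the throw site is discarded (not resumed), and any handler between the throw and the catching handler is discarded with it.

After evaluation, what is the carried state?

Answer: 8

Evaluation trace:
get @ H0 ⇒ 8
put(8) @ H0 ⇒ s:=8
H0 returns (0, 8)
H1 returns (0, 8)
H2 returns (0, 8)
H3 returns ((0, 8), ())
= ((0, 8), ())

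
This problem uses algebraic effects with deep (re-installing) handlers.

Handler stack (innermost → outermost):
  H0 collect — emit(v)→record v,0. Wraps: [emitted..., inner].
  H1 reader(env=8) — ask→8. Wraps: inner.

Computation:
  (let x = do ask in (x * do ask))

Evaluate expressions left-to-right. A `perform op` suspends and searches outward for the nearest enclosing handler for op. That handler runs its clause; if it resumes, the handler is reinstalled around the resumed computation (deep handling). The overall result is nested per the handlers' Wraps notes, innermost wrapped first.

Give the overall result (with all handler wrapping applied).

Evaluation trace:
ask @ H1 ⇒ 8
ask @ H1 ⇒ 8
H0 returns [64]
H1 returns [64]
= [64]

Answer: [64]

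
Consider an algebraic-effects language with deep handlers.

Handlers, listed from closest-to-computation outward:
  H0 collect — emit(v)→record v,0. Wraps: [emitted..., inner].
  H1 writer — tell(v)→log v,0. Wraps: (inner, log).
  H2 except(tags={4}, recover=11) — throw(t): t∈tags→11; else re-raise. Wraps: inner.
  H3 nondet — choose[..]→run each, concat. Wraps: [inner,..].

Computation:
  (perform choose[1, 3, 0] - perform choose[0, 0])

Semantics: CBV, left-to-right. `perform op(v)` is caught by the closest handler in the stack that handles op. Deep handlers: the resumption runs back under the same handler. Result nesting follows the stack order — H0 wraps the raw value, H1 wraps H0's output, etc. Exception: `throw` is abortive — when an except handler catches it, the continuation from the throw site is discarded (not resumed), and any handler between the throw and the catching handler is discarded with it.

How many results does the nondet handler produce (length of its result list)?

Answer: 6

Step-by-step:
choose[1, 3, 0] @ H3
  branch[0] choose=1:
    choose[0, 0] @ H3
      branch[0] choose=0:
        H0 returns [1]
        H1 returns ([1], ())
        H2 returns ([1], ())
        H3 returns [([1], ())]
      branch[1] choose=0:
        H0 returns [1]
        H1 returns ([1], ())
        H2 returns ([1], ())
        H3 returns [([1], ())]
  branch[1] choose=3:
    choose[0, 0] @ H3
      branch[0] choose=0:
        H0 returns [3]
        H1 returns ([3], ())
        H2 returns ([3], ())
        H3 returns [([3], ())]
      branch[1] choose=0:
        H0 returns [3]
        H1 returns ([3], ())
        H2 returns ([3], ())
        H3 returns [([3], ())]
  branch[2] choose=0:
    choose[0, 0] @ H3
      branch[0] choose=0:
        H0 returns [0]
        H1 returns ([0], ())
        H2 returns ([0], ())
        H3 returns [([0], ())]
      branch[1] choose=0:
        H0 returns [0]
        H1 returns ([0], ())
        H2 returns ([0], ())
        H3 returns [([0], ())]
= [([1], ()), ([1], ()), ([3], ()), ([3], ()), ([0], ()), ([0], ())]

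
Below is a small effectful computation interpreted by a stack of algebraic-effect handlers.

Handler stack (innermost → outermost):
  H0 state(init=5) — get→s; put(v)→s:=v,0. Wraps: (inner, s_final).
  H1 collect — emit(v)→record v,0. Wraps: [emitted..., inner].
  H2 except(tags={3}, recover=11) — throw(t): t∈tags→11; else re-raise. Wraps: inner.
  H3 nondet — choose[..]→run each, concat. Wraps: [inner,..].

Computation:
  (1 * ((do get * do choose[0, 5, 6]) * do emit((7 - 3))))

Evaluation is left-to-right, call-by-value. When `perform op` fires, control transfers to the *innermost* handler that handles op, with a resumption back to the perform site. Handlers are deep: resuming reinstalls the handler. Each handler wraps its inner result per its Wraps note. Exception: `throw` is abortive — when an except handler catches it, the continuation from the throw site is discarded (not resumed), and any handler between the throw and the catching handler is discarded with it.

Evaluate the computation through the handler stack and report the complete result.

Evaluation trace:
get @ H0 ⇒ 5
choose[0, 5, 6] @ H3
  branch[0] choose=0:
    emit(4) @ H1 ⇒ out+=4
    H0 returns (0, 5)
    H1 returns [4, (0, 5)]
    H2 returns [4, (0, 5)]
    H3 returns [[4, (0, 5)]]
  branch[1] choose=5:
    emit(4) @ H1 ⇒ out+=4
    H0 returns (0, 5)
    H1 returns [4, (0, 5)]
    H2 returns [4, (0, 5)]
    H3 returns [[4, (0, 5)]]
  branch[2] choose=6:
    emit(4) @ H1 ⇒ out+=4
    H0 returns (0, 5)
    H1 returns [4, (0, 5)]
    H2 returns [4, (0, 5)]
    H3 returns [[4, (0, 5)]]
= [[4, (0, 5)], [4, (0, 5)], [4, (0, 5)]]

Answer: [[4, (0, 5)], [4, (0, 5)], [4, (0, 5)]]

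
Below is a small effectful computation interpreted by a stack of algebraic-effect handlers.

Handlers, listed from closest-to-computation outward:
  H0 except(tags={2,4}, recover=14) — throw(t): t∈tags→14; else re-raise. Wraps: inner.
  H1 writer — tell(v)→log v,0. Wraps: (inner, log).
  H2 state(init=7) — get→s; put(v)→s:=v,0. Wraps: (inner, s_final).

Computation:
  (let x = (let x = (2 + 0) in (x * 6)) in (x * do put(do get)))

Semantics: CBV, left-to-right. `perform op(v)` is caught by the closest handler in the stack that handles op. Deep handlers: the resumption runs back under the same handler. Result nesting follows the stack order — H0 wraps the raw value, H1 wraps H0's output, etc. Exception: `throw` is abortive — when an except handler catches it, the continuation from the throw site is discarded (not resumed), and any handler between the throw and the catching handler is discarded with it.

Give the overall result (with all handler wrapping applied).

Answer: ((0, ()), 7)

Working:
get @ H2 ⇒ 7
put(7) @ H2 ⇒ s:=7
H0 returns 0
H1 returns (0, ())
H2 returns ((0, ()), 7)
= ((0, ()), 7)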